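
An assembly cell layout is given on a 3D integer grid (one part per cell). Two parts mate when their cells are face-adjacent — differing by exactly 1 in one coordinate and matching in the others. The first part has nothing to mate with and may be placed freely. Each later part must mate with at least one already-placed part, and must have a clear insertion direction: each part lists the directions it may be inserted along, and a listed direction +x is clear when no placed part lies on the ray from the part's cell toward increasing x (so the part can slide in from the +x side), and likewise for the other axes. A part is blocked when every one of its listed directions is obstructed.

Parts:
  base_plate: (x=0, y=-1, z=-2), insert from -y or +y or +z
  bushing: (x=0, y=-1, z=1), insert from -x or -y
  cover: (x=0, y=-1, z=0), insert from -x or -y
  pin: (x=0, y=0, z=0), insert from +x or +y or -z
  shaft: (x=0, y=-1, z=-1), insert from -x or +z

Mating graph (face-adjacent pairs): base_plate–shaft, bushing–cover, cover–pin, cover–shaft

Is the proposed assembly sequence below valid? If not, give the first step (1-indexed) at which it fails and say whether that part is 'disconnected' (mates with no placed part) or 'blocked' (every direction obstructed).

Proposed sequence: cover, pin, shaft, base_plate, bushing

1. cover@(0, -1, 0) [-x clear] — {cover}
2. pin@(0, 0, 0) [+x clear] — {cover, pin}
3. shaft@(0, -1, -1) [-x clear] — {cover, pin, shaft}
4. base_plate@(0, -1, -2) [-y clear] — {base_plate, cover, pin, shaft}
5. bushing@(0, -1, 1) [-x clear] — {base_plate, bushing, cover, pin, shaft}

Valid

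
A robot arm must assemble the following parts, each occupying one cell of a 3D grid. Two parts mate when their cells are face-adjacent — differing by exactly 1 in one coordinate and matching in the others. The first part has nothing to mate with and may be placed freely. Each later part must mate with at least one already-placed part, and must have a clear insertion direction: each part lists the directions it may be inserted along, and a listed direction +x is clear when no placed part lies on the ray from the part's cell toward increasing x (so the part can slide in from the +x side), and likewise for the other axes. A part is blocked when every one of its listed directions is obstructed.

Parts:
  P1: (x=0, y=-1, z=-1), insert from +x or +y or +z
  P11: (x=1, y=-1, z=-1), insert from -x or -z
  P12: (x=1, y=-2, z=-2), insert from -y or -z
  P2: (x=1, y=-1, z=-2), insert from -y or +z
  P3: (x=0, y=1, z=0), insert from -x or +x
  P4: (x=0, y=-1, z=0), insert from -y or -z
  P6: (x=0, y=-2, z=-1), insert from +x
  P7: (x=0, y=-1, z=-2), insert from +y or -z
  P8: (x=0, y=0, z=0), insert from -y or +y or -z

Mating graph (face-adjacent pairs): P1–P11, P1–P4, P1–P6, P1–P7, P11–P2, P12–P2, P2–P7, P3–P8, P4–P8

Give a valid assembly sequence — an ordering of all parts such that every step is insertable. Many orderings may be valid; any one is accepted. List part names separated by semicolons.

P12; P2; P7; P11; P1; P4; P8; P6; P3

1. P12@(1, -2, -2) [-y clear] — {P12}
2. P2@(1, -1, -2) [+z clear] — {P12, P2}
3. P7@(0, -1, -2) [+y clear] — {P12, P2, P7}
4. P11@(1, -1, -1) [-x clear] — {P11, P12, P2, P7}
5. P1@(0, -1, -1) [+y clear] — {P1, P11, P12, P2, P7}
6. P4@(0, -1, 0) [-y clear] — {P1, P11, P12, P2, P4, P7}
7. P8@(0, 0, 0) [+y clear] — {P1, P11, P12, P2, P4, P7, P8}
8. P6@(0, -2, -1) [+x clear] — {P1, P11, P12, P2, P4, P6, P7, P8}
9. P3@(0, 1, 0) [-x clear] — {P1, P11, P12, P2, P3, P4, P6, P7, P8}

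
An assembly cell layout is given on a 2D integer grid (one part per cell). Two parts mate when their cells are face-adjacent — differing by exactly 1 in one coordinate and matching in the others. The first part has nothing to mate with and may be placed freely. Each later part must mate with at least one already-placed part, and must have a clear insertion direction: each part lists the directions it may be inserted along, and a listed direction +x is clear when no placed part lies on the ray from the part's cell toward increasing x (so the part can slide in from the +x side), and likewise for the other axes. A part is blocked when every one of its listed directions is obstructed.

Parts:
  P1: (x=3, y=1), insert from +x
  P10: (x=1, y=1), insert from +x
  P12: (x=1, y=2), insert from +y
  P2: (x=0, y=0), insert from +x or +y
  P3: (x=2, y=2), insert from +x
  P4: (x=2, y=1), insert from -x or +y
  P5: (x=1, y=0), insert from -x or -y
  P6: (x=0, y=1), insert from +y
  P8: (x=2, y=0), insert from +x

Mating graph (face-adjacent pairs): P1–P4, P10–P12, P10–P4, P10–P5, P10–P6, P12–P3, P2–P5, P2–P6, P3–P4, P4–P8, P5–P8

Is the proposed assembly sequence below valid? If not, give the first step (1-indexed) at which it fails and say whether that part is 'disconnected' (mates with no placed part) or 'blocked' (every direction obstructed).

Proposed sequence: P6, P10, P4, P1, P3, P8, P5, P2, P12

1. P6@(0, 1) [+y clear] — {P6}
2. P10@(1, 1) [+x clear] — {P10, P6}
3. P4@(2, 1) [+y clear] — {P10, P4, P6}
4. P1@(3, 1) [+x clear] — {P1, P10, P4, P6}
5. P3@(2, 2) [+x clear] — {P1, P10, P3, P4, P6}
6. P8@(2, 0) [+x clear] — {P1, P10, P3, P4, P6, P8}
7. P5@(1, 0) [-x clear] — {P1, P10, P3, P4, P5, P6, P8}
8. P2@(0, 0) — +x/+y all obstructed ⇒ blocked

Invalid at step 8 (blocked)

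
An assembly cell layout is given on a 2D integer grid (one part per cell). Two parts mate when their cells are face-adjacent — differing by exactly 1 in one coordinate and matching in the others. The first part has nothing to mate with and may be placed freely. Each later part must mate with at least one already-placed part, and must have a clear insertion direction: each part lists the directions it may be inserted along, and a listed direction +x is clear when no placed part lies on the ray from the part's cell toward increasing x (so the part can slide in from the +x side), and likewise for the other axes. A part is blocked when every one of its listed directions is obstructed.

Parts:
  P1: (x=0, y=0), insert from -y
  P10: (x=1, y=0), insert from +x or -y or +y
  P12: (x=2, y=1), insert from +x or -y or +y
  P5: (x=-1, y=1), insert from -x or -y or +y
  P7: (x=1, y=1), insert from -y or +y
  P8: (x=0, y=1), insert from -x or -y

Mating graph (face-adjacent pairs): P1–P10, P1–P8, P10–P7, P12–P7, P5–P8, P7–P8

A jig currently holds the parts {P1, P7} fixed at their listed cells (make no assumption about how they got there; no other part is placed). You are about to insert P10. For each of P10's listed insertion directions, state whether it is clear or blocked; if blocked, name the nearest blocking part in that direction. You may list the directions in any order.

+x: ray from P10(1, 0) has no placed part ⇒ clear
-y: ray from P10(1, 0) has no placed part ⇒ clear
+y: nearest on ray is P7@(1, 1) ⇒ blocked

+x: clear; +y: blocked by P7; -y: clear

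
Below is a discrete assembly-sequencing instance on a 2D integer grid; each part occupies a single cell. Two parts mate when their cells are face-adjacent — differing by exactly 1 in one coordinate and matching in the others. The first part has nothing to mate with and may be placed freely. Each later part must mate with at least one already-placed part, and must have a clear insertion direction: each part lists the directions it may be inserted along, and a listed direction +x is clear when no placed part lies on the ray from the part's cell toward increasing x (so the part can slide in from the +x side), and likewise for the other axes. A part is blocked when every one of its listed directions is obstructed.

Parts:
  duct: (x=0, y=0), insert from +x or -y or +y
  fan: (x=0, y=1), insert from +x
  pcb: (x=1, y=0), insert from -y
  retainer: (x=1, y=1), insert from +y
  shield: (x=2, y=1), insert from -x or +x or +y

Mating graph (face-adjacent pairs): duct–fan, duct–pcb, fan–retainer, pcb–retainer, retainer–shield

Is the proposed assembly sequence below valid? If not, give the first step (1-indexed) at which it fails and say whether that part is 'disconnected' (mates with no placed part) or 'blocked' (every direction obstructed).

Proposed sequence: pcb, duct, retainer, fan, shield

1. pcb@(1, 0) [-y clear] — {pcb}
2. duct@(0, 0) [-y clear] — {duct, pcb}
3. retainer@(1, 1) [+y clear] — {duct, pcb, retainer}
4. fan@(0, 1) — +x all obstructed ⇒ blocked

Invalid at step 4 (blocked)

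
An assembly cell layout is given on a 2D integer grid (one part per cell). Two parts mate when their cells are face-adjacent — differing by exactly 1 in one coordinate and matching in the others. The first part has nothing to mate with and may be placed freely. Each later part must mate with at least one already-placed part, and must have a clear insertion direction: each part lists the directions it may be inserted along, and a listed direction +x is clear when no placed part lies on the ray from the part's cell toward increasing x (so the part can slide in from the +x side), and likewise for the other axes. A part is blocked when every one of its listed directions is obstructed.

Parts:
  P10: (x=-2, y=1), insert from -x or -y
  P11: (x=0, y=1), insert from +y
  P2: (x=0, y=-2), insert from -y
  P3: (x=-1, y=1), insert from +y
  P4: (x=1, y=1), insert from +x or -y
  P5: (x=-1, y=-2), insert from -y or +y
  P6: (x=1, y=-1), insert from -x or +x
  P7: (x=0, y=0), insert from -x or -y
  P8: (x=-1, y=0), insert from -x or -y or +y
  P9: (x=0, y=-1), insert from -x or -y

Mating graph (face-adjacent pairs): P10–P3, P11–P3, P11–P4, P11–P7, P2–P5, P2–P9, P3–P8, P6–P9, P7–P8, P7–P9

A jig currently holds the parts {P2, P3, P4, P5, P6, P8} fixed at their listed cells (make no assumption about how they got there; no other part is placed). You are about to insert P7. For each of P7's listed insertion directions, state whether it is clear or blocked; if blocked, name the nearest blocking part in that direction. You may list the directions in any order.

-x: nearest on ray is P8@(-1, 0) ⇒ blocked
-y: nearest on ray is P2@(0, -2) ⇒ blocked

-x: blocked by P8; -y: blocked by P2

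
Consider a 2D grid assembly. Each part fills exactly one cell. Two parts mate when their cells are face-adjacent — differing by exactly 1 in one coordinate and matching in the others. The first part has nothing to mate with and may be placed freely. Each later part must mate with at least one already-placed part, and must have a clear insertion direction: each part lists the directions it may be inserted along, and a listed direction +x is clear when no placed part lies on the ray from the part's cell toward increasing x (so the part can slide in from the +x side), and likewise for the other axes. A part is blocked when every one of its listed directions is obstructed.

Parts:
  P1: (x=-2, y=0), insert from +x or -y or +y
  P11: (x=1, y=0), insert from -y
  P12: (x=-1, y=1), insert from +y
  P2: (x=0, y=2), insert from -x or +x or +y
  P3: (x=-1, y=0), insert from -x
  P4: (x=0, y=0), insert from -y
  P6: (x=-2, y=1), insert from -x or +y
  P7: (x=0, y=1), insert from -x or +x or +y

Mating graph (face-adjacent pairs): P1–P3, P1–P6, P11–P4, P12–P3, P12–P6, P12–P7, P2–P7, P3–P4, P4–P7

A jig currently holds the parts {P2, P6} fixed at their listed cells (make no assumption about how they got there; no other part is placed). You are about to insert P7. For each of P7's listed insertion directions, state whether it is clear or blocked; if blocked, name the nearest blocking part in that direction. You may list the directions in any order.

+x: clear; +y: blocked by P2; -x: blocked by P6

-x: nearest on ray is P6@(-2, 1) ⇒ blocked
+x: ray from P7(0, 1) has no placed part ⇒ clear
+y: nearest on ray is P2@(0, 2) ⇒ blocked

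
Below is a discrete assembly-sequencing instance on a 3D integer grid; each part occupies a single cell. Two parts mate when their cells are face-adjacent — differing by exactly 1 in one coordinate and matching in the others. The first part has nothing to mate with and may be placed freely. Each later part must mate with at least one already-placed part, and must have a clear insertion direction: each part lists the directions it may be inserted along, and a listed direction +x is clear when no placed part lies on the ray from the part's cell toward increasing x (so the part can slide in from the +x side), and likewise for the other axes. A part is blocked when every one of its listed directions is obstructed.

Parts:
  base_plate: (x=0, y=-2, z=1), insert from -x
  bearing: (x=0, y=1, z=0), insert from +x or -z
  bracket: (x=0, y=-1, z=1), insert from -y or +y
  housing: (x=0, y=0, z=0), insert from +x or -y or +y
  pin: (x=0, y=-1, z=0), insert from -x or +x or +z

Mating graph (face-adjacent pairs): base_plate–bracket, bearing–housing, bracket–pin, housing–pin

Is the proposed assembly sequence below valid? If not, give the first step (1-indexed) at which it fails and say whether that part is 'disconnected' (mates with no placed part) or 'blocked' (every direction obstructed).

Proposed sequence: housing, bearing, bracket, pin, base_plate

Invalid at step 3 (disconnected)

1. housing@(0, 0, 0) [+x clear] — {housing}
2. bearing@(0, 1, 0) [+x clear] — {bearing, housing}
3. bracket@(0, -1, 1) — no placed neighbour ⇒ disconnected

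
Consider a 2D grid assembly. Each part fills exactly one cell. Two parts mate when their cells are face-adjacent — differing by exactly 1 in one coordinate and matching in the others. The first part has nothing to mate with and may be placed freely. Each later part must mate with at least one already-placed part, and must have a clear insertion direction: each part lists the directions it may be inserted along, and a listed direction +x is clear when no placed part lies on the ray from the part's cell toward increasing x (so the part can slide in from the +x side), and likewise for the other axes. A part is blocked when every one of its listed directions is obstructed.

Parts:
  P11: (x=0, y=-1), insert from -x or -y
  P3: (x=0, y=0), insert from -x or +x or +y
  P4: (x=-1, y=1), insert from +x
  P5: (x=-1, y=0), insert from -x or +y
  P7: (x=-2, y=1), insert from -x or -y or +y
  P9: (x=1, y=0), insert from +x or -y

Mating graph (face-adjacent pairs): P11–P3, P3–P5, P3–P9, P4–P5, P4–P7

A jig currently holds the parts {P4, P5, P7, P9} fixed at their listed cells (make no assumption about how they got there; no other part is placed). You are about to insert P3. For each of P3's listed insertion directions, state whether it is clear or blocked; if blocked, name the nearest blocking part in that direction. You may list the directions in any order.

-x: nearest on ray is P5@(-1, 0) ⇒ blocked
+x: nearest on ray is P9@(1, 0) ⇒ blocked
+y: ray from P3(0, 0) has no placed part ⇒ clear

+x: blocked by P9; +y: clear; -x: blocked by P5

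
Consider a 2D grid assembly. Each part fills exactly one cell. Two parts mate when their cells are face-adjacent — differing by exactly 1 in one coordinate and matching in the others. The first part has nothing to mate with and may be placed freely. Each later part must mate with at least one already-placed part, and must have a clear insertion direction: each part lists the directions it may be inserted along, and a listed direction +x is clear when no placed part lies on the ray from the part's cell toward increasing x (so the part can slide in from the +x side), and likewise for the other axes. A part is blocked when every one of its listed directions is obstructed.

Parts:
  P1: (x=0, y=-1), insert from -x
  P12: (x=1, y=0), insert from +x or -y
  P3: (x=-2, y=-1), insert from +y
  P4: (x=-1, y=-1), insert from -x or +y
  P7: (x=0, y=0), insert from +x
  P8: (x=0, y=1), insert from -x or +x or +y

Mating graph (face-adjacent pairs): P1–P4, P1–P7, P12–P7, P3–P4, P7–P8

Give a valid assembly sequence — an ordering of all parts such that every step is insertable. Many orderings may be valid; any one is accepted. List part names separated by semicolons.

1. P8@(0, 1) [-x clear] — {P8}
2. P7@(0, 0) [+x clear] — {P7, P8}
3. P12@(1, 0) [+x clear] — {P12, P7, P8}
4. P1@(0, -1) [-x clear] — {P1, P12, P7, P8}
5. P4@(-1, -1) [-x clear] — {P1, P12, P4, P7, P8}
6. P3@(-2, -1) [+y clear] — {P1, P12, P3, P4, P7, P8}

P8; P7; P12; P1; P4; P3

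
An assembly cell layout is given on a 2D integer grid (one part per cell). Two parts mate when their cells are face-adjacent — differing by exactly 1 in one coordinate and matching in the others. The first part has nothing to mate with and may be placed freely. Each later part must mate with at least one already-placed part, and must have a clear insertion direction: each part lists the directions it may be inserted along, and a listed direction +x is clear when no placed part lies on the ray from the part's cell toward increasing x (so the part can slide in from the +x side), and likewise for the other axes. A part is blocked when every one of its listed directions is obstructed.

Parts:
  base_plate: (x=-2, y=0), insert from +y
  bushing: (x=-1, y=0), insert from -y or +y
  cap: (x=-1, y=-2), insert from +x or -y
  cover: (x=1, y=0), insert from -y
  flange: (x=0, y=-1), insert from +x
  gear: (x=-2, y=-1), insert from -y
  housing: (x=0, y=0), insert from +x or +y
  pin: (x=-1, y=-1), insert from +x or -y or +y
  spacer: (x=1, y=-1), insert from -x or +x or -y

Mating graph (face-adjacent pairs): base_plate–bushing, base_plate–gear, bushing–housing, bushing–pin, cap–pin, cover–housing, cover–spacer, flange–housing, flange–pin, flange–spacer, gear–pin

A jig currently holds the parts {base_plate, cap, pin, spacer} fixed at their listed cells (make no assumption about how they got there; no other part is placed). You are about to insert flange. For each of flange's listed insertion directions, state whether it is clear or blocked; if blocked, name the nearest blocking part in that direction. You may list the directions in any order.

+x: blocked by spacer

+x: nearest on ray is spacer@(1, -1) ⇒ blocked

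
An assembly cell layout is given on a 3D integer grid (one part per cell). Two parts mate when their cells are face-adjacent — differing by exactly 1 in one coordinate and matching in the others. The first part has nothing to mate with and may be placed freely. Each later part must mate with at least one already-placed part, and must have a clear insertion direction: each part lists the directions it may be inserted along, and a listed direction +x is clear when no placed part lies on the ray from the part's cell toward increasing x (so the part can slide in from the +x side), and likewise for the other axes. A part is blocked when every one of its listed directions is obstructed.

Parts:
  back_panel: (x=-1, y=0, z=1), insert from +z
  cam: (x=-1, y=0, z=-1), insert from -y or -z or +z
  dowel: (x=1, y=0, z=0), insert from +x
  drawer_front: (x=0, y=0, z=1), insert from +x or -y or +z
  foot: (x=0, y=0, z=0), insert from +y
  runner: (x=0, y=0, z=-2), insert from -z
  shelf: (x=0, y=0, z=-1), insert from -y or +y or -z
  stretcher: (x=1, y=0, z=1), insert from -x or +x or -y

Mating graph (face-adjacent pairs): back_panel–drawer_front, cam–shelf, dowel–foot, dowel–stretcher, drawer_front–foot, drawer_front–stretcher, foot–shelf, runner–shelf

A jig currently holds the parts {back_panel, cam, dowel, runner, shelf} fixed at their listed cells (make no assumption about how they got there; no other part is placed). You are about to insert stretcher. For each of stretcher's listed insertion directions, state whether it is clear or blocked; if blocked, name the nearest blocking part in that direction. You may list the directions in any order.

-x: nearest on ray is back_panel@(-1, 0, 1) ⇒ blocked
+x: ray from stretcher(1, 0, 1) has no placed part ⇒ clear
-y: ray from stretcher(1, 0, 1) has no placed part ⇒ clear

+x: clear; -x: blocked by back_panel; -y: clear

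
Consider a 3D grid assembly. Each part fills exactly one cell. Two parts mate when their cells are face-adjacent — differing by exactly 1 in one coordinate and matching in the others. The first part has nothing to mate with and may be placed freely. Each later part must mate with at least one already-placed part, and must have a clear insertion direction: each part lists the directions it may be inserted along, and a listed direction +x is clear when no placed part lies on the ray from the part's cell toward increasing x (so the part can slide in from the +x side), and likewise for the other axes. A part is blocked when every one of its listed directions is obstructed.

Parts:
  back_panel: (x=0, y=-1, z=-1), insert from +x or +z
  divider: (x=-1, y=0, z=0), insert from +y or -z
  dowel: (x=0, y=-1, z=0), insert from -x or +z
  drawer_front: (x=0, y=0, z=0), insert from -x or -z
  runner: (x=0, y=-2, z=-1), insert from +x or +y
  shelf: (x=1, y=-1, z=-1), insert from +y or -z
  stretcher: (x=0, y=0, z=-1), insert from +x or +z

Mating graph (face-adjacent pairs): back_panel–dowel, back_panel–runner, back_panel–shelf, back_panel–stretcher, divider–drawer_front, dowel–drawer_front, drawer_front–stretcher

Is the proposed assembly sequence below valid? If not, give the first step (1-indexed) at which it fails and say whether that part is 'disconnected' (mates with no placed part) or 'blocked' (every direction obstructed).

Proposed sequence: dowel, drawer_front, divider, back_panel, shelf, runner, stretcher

1. dowel@(0, -1, 0) [-x clear] — {dowel}
2. drawer_front@(0, 0, 0) [-x clear] — {dowel, drawer_front}
3. divider@(-1, 0, 0) [+y clear] — {divider, dowel, drawer_front}
4. back_panel@(0, -1, -1) [+x clear] — {back_panel, divider, dowel, drawer_front}
5. shelf@(1, -1, -1) [+y clear] — {back_panel, divider, dowel, drawer_front, shelf}
6. runner@(0, -2, -1) [+x clear] — {back_panel, divider, dowel, drawer_front, runner, shelf}
7. stretcher@(0, 0, -1) [+x clear] — {back_panel, divider, dowel, drawer_front, runner, shelf, stretcher}

Valid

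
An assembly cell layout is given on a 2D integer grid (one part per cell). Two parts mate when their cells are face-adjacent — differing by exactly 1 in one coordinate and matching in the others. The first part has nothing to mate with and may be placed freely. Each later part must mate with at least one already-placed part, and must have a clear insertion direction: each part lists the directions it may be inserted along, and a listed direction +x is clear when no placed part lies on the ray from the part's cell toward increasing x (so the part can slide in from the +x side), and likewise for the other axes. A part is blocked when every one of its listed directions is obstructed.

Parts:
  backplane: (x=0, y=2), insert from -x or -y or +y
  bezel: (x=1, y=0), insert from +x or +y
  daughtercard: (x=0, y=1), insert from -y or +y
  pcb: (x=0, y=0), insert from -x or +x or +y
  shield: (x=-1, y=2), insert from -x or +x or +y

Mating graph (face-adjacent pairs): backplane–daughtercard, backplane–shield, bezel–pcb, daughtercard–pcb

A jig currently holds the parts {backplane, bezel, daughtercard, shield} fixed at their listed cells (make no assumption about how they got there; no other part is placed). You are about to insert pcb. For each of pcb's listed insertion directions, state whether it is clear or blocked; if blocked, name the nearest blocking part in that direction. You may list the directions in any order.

+x: blocked by bezel; +y: blocked by daughtercard; -x: clear

-x: ray from pcb(0, 0) has no placed part ⇒ clear
+x: nearest on ray is bezel@(1, 0) ⇒ blocked
+y: nearest on ray is daughtercard@(0, 1) ⇒ blocked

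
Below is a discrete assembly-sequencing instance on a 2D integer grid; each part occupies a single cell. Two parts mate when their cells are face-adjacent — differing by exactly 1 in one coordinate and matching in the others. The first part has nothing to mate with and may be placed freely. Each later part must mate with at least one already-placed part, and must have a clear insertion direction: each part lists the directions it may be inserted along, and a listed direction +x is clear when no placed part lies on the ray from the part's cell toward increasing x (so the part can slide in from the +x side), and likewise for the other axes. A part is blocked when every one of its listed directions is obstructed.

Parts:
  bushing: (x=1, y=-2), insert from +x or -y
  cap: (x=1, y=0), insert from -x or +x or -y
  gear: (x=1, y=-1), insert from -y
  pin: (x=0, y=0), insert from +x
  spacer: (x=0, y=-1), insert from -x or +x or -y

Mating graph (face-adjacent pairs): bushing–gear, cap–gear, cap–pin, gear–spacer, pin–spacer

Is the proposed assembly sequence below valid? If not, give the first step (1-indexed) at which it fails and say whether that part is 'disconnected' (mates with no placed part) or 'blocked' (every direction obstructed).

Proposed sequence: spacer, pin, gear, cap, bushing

Valid

1. spacer@(0, -1) [-x clear] — {spacer}
2. pin@(0, 0) [+x clear] — {pin, spacer}
3. gear@(1, -1) [-y clear] — {gear, pin, spacer}
4. cap@(1, 0) [+x clear] — {cap, gear, pin, spacer}
5. bushing@(1, -2) [+x clear] — {bushing, cap, gear, pin, spacer}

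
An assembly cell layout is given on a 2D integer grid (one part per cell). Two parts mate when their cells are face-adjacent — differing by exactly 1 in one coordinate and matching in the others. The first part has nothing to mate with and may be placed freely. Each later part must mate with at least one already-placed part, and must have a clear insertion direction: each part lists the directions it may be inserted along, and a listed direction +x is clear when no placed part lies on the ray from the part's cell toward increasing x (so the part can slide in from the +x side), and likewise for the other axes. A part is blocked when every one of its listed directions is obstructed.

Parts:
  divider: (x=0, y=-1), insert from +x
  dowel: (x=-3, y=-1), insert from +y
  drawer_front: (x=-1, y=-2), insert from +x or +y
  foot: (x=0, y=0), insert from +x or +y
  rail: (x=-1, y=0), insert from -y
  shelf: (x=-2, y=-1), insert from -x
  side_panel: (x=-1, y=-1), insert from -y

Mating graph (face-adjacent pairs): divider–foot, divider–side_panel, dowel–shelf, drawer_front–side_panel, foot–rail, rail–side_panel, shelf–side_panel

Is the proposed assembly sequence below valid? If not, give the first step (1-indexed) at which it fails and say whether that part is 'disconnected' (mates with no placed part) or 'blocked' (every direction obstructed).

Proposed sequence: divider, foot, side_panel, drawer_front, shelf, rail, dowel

Invalid at step 6 (blocked)

1. divider@(0, -1) [+x clear] — {divider}
2. foot@(0, 0) [+x clear] — {divider, foot}
3. side_panel@(-1, -1) [-y clear] — {divider, foot, side_panel}
4. drawer_front@(-1, -2) [+x clear] — {divider, drawer_front, foot, side_panel}
5. shelf@(-2, -1) [-x clear] — {divider, drawer_front, foot, shelf, side_panel}
6. rail@(-1, 0) — -y all obstructed ⇒ blocked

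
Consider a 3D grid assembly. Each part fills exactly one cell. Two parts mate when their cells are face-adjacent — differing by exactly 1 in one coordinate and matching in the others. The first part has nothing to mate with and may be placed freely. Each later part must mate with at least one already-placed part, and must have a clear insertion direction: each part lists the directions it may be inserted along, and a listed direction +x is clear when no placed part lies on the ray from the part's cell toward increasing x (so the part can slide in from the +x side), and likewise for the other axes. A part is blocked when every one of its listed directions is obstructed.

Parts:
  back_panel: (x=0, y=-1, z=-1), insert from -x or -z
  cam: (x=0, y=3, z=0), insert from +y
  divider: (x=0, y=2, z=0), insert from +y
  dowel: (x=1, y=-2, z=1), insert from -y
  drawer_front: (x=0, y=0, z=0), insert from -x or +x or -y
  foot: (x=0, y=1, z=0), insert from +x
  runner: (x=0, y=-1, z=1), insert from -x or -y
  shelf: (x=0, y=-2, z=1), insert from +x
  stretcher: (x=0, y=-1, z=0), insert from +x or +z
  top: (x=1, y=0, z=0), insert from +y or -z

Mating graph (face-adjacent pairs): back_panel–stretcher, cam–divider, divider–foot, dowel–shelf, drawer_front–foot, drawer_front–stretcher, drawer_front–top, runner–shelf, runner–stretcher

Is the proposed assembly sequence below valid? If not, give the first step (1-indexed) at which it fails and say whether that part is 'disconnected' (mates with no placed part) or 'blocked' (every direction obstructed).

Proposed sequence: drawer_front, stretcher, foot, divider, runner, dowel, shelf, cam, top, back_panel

1. drawer_front@(0, 0, 0) [-x clear] — {drawer_front}
2. stretcher@(0, -1, 0) [+x clear] — {drawer_front, stretcher}
3. foot@(0, 1, 0) [+x clear] — {drawer_front, foot, stretcher}
4. divider@(0, 2, 0) [+y clear] — {divider, drawer_front, foot, stretcher}
5. runner@(0, -1, 1) [-x clear] — {divider, drawer_front, foot, runner, stretcher}
6. dowel@(1, -2, 1) — no placed neighbour ⇒ disconnected

Invalid at step 6 (disconnected)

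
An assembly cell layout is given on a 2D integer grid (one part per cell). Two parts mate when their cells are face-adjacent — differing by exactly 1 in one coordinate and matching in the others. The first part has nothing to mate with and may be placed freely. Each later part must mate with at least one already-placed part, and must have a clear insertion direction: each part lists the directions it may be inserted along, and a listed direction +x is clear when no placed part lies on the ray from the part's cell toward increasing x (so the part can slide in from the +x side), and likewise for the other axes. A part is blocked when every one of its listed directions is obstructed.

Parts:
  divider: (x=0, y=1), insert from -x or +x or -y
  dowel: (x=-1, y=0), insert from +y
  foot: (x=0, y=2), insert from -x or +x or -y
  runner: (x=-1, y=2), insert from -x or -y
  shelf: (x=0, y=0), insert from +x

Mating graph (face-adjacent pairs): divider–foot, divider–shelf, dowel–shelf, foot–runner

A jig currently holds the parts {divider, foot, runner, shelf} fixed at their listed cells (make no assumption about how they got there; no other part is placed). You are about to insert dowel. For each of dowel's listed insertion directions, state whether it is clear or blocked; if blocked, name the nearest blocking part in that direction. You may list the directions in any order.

+y: nearest on ray is runner@(-1, 2) ⇒ blocked

+y: blocked by runner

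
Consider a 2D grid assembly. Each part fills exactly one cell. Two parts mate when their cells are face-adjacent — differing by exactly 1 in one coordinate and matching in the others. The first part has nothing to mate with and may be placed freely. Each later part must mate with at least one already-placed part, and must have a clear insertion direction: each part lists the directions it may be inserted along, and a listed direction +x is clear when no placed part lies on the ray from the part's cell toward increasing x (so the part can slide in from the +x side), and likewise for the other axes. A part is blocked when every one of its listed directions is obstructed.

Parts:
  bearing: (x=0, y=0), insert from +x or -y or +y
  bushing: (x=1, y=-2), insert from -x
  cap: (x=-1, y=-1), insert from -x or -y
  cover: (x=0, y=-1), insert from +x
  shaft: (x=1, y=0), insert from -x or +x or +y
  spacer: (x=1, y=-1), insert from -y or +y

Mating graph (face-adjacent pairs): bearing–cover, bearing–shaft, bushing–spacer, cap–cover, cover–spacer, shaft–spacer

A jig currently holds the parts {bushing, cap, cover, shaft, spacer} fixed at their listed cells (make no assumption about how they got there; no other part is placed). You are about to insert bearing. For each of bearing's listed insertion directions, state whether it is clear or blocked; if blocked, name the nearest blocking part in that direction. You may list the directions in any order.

+x: blocked by shaft; +y: clear; -y: blocked by cover

+x: nearest on ray is shaft@(1, 0) ⇒ blocked
-y: nearest on ray is cover@(0, -1) ⇒ blocked
+y: ray from bearing(0, 0) has no placed part ⇒ clear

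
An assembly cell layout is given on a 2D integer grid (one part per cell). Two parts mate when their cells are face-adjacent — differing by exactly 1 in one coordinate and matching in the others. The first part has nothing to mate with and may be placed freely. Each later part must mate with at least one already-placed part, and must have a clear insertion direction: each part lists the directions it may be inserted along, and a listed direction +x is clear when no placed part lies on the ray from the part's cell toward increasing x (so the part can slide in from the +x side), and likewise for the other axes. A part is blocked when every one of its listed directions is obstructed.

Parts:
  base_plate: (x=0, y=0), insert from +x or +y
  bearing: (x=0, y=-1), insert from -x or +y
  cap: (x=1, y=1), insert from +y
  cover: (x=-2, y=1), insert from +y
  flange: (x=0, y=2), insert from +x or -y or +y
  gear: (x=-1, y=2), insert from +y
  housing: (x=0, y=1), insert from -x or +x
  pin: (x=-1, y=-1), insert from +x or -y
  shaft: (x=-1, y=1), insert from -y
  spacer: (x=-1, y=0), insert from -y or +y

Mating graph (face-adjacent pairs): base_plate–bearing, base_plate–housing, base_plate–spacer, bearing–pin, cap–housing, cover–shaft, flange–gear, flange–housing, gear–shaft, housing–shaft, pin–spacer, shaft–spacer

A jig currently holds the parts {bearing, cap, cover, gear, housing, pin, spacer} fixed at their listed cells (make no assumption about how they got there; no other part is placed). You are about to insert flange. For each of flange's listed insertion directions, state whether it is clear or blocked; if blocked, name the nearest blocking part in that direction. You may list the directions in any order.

+x: clear; +y: clear; -y: blocked by housing

+x: ray from flange(0, 2) has no placed part ⇒ clear
-y: nearest on ray is housing@(0, 1) ⇒ blocked
+y: ray from flange(0, 2) has no placed part ⇒ clear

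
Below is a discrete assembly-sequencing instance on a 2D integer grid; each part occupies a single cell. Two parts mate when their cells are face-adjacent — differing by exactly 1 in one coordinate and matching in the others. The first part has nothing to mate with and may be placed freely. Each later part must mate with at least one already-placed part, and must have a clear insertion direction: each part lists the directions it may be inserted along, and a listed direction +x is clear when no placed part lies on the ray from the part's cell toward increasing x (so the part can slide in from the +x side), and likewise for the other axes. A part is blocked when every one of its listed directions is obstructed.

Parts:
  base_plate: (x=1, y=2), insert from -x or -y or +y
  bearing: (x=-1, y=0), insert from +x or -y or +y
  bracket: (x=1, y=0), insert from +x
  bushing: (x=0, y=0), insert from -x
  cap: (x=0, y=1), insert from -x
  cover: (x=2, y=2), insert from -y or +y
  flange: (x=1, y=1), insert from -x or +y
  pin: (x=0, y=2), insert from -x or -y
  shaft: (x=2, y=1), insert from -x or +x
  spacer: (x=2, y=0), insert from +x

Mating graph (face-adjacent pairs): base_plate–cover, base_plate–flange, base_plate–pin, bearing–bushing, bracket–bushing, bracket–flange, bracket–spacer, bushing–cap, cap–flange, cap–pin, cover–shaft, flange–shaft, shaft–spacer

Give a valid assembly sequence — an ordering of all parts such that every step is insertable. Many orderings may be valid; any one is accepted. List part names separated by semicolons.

shaft; flange; cap; bracket; spacer; base_plate; pin; bushing; bearing; cover

1. shaft@(2, 1) [-x clear] — {shaft}
2. flange@(1, 1) [-x clear] — {flange, shaft}
3. cap@(0, 1) [-x clear] — {cap, flange, shaft}
4. bracket@(1, 0) [+x clear] — {bracket, cap, flange, shaft}
5. spacer@(2, 0) [+x clear] — {bracket, cap, flange, shaft, spacer}
6. base_plate@(1, 2) [-x clear] — {base_plate, bracket, cap, flange, shaft, spacer}
7. pin@(0, 2) [-x clear] — {base_plate, bracket, cap, flange, pin, shaft, spacer}
8. bushing@(0, 0) [-x clear] — {base_plate, bracket, bushing, cap, flange, pin, shaft, spacer}
9. bearing@(-1, 0) [-y clear] — {base_plate, bearing, bracket, bushing, cap, flange, pin, shaft, spacer}
10. cover@(2, 2) [+y clear] — {base_plate, bearing, bracket, bushing, cap, cover, flange, pin, shaft, spacer}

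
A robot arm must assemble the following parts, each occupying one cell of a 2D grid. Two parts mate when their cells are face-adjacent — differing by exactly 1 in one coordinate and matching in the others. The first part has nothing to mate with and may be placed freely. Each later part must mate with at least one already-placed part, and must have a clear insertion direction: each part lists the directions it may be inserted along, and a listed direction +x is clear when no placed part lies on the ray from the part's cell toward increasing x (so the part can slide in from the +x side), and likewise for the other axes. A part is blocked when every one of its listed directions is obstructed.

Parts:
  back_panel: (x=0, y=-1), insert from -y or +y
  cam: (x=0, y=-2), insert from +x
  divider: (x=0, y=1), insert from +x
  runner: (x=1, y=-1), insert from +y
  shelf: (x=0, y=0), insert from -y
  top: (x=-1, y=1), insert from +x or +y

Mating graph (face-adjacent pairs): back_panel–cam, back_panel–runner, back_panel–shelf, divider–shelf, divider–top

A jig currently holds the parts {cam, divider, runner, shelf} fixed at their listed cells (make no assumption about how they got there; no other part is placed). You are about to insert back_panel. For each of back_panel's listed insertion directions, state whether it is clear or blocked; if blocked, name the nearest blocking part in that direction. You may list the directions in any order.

+y: blocked by shelf; -y: blocked by cam

-y: nearest on ray is cam@(0, -2) ⇒ blocked
+y: nearest on ray is shelf@(0, 0) ⇒ blocked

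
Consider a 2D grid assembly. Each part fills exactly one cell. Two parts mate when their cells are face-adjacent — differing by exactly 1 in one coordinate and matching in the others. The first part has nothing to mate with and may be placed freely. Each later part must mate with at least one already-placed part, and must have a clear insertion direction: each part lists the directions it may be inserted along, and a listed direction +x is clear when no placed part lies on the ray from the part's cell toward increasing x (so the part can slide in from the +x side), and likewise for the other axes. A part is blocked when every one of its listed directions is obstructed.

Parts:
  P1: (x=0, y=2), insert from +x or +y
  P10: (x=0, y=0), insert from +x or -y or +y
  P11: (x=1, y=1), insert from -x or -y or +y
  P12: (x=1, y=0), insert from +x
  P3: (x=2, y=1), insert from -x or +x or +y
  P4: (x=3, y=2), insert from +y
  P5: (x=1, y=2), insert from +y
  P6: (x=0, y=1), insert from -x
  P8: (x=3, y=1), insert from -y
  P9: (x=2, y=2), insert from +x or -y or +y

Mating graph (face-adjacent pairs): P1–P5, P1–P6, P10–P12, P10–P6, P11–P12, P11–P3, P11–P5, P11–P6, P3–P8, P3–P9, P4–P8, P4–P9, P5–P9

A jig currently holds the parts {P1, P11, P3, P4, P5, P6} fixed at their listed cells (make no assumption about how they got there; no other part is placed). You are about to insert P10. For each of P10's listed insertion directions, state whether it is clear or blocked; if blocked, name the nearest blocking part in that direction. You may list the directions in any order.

+x: ray from P10(0, 0) has no placed part ⇒ clear
-y: ray from P10(0, 0) has no placed part ⇒ clear
+y: nearest on ray is P6@(0, 1) ⇒ blocked

+x: clear; +y: blocked by P6; -y: clear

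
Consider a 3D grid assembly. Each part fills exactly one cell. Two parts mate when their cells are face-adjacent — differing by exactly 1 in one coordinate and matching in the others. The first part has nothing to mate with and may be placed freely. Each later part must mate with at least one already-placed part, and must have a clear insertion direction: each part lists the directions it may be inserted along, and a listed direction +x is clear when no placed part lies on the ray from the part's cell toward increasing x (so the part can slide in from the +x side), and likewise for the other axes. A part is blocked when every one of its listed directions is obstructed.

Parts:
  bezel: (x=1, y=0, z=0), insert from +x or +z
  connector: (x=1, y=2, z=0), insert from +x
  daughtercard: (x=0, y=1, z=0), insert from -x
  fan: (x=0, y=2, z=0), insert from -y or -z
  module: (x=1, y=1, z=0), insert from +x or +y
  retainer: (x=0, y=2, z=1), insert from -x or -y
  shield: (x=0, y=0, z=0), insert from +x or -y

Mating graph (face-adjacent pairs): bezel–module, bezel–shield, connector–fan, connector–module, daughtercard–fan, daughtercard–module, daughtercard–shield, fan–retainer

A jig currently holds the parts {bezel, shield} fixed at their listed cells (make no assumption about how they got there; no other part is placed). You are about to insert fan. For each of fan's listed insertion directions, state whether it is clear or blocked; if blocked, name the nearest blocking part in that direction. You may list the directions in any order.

-y: nearest on ray is shield@(0, 0, 0) ⇒ blocked
-z: ray from fan(0, 2, 0) has no placed part ⇒ clear

-y: blocked by shield; -z: clear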